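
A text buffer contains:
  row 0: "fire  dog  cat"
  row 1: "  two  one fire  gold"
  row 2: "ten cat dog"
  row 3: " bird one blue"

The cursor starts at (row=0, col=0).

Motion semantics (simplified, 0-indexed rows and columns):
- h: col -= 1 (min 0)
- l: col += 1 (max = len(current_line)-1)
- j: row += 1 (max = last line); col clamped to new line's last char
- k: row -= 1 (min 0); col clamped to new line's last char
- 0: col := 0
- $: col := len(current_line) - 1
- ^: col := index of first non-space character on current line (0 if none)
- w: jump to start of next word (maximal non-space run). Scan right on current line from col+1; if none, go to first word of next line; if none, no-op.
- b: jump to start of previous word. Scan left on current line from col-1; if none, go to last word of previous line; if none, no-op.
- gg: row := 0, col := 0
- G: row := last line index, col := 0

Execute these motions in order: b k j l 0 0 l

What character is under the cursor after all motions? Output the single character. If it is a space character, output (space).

After 1 (b): row=0 col=0 char='f'
After 2 (k): row=0 col=0 char='f'
After 3 (j): row=1 col=0 char='_'
After 4 (l): row=1 col=1 char='_'
After 5 (0): row=1 col=0 char='_'
After 6 (0): row=1 col=0 char='_'
After 7 (l): row=1 col=1 char='_'

Answer: (space)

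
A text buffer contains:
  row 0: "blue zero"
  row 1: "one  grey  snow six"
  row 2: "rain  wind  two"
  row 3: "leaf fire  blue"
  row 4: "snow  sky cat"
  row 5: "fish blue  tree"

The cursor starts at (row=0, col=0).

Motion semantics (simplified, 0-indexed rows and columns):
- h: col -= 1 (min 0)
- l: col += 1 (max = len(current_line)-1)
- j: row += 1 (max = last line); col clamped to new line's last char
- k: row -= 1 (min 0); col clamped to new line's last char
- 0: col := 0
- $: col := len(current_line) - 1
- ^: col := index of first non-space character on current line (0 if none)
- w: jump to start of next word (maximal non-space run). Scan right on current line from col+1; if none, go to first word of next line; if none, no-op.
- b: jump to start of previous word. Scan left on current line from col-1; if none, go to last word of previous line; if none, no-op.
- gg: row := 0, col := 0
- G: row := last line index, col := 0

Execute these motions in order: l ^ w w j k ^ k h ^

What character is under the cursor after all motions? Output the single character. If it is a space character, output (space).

Answer: b

Derivation:
After 1 (l): row=0 col=1 char='l'
After 2 (^): row=0 col=0 char='b'
After 3 (w): row=0 col=5 char='z'
After 4 (w): row=1 col=0 char='o'
After 5 (j): row=2 col=0 char='r'
After 6 (k): row=1 col=0 char='o'
After 7 (^): row=1 col=0 char='o'
After 8 (k): row=0 col=0 char='b'
After 9 (h): row=0 col=0 char='b'
After 10 (^): row=0 col=0 char='b'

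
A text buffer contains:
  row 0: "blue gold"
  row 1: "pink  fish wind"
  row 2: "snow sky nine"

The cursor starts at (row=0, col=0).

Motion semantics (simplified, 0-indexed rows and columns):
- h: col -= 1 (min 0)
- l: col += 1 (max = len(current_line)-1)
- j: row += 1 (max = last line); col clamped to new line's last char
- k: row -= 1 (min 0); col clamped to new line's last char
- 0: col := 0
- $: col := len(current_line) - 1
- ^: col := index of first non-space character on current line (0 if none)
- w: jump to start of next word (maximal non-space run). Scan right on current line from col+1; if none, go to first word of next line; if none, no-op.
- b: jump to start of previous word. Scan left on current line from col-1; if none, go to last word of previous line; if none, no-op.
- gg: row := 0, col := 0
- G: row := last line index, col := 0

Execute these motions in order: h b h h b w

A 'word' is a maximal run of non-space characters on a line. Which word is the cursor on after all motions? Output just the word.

After 1 (h): row=0 col=0 char='b'
After 2 (b): row=0 col=0 char='b'
After 3 (h): row=0 col=0 char='b'
After 4 (h): row=0 col=0 char='b'
After 5 (b): row=0 col=0 char='b'
After 6 (w): row=0 col=5 char='g'

Answer: gold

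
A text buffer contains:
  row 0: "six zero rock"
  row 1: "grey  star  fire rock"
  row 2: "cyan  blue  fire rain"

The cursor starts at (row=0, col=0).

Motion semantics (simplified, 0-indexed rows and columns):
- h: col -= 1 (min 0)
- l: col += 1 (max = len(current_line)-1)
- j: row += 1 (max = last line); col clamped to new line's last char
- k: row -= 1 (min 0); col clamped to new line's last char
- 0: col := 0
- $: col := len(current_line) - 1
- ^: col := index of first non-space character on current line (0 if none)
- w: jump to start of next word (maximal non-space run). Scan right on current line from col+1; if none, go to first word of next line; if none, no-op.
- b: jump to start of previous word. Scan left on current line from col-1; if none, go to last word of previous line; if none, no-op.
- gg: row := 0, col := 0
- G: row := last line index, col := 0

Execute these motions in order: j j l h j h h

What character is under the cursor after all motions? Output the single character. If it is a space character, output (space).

After 1 (j): row=1 col=0 char='g'
After 2 (j): row=2 col=0 char='c'
After 3 (l): row=2 col=1 char='y'
After 4 (h): row=2 col=0 char='c'
After 5 (j): row=2 col=0 char='c'
After 6 (h): row=2 col=0 char='c'
After 7 (h): row=2 col=0 char='c'

Answer: c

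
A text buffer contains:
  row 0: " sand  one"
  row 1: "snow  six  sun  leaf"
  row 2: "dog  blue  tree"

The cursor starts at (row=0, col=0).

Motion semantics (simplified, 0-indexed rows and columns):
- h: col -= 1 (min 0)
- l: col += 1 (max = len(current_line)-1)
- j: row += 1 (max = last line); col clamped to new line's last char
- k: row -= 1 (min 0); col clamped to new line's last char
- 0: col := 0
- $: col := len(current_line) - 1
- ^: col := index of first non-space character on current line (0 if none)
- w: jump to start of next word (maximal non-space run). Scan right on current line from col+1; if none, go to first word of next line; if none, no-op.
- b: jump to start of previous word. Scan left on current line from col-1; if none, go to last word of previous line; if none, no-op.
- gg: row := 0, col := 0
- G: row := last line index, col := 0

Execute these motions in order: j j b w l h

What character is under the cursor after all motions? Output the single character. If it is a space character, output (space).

Answer: d

Derivation:
After 1 (j): row=1 col=0 char='s'
After 2 (j): row=2 col=0 char='d'
After 3 (b): row=1 col=16 char='l'
After 4 (w): row=2 col=0 char='d'
After 5 (l): row=2 col=1 char='o'
After 6 (h): row=2 col=0 char='d'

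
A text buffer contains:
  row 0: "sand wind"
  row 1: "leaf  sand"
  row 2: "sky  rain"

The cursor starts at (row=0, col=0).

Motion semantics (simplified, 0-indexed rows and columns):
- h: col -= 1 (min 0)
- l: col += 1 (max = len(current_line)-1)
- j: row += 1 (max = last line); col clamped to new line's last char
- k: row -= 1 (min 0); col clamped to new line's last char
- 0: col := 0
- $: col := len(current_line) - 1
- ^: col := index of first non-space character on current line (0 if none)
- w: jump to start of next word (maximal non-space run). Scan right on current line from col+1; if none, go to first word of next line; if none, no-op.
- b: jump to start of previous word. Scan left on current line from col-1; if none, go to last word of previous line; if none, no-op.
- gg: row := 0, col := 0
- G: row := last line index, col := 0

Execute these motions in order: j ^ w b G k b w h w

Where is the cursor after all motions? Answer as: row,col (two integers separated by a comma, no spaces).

Answer: 1,6

Derivation:
After 1 (j): row=1 col=0 char='l'
After 2 (^): row=1 col=0 char='l'
After 3 (w): row=1 col=6 char='s'
After 4 (b): row=1 col=0 char='l'
After 5 (G): row=2 col=0 char='s'
After 6 (k): row=1 col=0 char='l'
After 7 (b): row=0 col=5 char='w'
After 8 (w): row=1 col=0 char='l'
After 9 (h): row=1 col=0 char='l'
After 10 (w): row=1 col=6 char='s'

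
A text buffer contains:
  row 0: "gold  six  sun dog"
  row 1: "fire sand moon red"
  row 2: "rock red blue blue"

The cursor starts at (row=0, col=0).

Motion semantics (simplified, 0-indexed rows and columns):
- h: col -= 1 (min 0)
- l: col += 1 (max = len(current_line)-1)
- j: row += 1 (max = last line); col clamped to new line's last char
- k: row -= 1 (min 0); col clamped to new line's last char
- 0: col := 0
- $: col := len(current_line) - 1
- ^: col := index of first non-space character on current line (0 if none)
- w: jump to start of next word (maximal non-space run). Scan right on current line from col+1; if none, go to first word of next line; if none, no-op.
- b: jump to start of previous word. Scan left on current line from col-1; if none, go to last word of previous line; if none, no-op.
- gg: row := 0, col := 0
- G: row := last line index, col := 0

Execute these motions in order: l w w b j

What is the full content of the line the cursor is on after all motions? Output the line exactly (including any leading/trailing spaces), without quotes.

Answer: fire sand moon red

Derivation:
After 1 (l): row=0 col=1 char='o'
After 2 (w): row=0 col=6 char='s'
After 3 (w): row=0 col=11 char='s'
After 4 (b): row=0 col=6 char='s'
After 5 (j): row=1 col=6 char='a'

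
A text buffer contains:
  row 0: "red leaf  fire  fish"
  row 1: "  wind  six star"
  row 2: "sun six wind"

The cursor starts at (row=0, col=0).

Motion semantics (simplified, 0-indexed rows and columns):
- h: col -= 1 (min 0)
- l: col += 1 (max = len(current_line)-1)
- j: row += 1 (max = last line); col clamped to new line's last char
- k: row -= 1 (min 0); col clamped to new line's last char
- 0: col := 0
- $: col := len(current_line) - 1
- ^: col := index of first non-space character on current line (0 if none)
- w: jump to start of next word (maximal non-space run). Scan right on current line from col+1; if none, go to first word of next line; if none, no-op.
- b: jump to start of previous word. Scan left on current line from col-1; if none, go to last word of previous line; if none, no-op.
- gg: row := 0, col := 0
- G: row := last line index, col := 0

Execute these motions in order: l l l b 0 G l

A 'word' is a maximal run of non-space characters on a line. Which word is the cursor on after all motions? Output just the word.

Answer: sun

Derivation:
After 1 (l): row=0 col=1 char='e'
After 2 (l): row=0 col=2 char='d'
After 3 (l): row=0 col=3 char='_'
After 4 (b): row=0 col=0 char='r'
After 5 (0): row=0 col=0 char='r'
After 6 (G): row=2 col=0 char='s'
After 7 (l): row=2 col=1 char='u'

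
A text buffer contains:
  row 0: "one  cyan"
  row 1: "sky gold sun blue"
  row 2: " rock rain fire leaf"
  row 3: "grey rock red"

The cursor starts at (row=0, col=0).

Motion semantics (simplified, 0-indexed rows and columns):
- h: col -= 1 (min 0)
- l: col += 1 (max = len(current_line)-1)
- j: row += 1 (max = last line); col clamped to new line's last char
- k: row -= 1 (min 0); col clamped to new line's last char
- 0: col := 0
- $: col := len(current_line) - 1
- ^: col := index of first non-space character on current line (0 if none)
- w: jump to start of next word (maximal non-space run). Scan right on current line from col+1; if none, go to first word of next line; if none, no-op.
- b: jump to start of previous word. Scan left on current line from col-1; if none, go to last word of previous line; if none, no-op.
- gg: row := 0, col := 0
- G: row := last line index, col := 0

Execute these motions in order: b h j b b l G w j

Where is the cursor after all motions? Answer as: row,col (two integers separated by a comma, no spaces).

Answer: 3,5

Derivation:
After 1 (b): row=0 col=0 char='o'
After 2 (h): row=0 col=0 char='o'
After 3 (j): row=1 col=0 char='s'
After 4 (b): row=0 col=5 char='c'
After 5 (b): row=0 col=0 char='o'
After 6 (l): row=0 col=1 char='n'
After 7 (G): row=3 col=0 char='g'
After 8 (w): row=3 col=5 char='r'
After 9 (j): row=3 col=5 char='r'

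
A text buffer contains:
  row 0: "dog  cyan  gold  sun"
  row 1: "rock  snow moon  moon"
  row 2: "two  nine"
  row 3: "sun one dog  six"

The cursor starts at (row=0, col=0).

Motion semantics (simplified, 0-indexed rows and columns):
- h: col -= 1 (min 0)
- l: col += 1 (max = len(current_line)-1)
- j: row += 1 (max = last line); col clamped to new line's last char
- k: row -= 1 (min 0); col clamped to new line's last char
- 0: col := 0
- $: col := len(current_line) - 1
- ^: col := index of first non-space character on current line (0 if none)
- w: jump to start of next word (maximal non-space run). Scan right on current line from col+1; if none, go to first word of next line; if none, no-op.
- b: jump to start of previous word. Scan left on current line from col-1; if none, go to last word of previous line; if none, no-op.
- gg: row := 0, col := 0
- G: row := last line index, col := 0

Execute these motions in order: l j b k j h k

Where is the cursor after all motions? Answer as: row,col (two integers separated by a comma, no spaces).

Answer: 0,0

Derivation:
After 1 (l): row=0 col=1 char='o'
After 2 (j): row=1 col=1 char='o'
After 3 (b): row=1 col=0 char='r'
After 4 (k): row=0 col=0 char='d'
After 5 (j): row=1 col=0 char='r'
After 6 (h): row=1 col=0 char='r'
After 7 (k): row=0 col=0 char='d'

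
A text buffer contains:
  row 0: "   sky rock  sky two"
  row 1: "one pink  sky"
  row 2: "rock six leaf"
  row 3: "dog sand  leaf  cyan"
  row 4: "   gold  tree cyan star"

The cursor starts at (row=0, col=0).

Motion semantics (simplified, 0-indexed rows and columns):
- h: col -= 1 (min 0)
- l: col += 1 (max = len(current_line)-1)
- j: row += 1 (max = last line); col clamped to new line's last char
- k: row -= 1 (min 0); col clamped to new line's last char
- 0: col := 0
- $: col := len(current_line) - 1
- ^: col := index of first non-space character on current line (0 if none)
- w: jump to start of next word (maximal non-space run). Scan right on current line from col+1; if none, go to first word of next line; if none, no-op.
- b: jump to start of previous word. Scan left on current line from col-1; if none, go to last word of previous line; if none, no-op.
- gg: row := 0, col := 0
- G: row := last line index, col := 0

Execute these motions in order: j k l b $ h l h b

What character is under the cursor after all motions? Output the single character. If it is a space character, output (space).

Answer: t

Derivation:
After 1 (j): row=1 col=0 char='o'
After 2 (k): row=0 col=0 char='_'
After 3 (l): row=0 col=1 char='_'
After 4 (b): row=0 col=1 char='_'
After 5 ($): row=0 col=19 char='o'
After 6 (h): row=0 col=18 char='w'
After 7 (l): row=0 col=19 char='o'
After 8 (h): row=0 col=18 char='w'
After 9 (b): row=0 col=17 char='t'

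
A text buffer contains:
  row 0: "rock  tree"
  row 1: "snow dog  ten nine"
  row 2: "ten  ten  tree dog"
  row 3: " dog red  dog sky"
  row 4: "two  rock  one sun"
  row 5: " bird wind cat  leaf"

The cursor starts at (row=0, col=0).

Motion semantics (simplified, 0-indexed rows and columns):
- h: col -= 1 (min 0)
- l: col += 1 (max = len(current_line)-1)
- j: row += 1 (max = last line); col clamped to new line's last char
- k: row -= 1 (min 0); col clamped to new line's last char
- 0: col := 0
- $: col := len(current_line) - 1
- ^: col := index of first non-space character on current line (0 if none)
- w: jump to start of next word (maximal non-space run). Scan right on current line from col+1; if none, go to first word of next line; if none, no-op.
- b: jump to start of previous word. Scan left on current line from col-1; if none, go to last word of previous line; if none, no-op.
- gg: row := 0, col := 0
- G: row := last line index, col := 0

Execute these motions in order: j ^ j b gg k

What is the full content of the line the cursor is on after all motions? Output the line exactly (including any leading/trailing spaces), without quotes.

After 1 (j): row=1 col=0 char='s'
After 2 (^): row=1 col=0 char='s'
After 3 (j): row=2 col=0 char='t'
After 4 (b): row=1 col=14 char='n'
After 5 (gg): row=0 col=0 char='r'
After 6 (k): row=0 col=0 char='r'

Answer: rock  tree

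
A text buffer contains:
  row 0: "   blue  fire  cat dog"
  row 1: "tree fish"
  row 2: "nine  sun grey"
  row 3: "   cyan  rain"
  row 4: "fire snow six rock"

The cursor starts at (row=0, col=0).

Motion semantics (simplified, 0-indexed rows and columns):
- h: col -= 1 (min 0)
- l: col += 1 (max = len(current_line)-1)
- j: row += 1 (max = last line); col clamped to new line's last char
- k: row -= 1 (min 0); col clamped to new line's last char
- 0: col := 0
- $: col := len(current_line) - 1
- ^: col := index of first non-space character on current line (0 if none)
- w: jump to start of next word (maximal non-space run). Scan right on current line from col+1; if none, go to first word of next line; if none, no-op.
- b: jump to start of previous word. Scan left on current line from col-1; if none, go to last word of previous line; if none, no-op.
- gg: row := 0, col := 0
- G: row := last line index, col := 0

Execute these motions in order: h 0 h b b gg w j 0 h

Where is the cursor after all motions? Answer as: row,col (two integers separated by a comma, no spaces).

Answer: 1,0

Derivation:
After 1 (h): row=0 col=0 char='_'
After 2 (0): row=0 col=0 char='_'
After 3 (h): row=0 col=0 char='_'
After 4 (b): row=0 col=0 char='_'
After 5 (b): row=0 col=0 char='_'
After 6 (gg): row=0 col=0 char='_'
After 7 (w): row=0 col=3 char='b'
After 8 (j): row=1 col=3 char='e'
After 9 (0): row=1 col=0 char='t'
After 10 (h): row=1 col=0 char='t'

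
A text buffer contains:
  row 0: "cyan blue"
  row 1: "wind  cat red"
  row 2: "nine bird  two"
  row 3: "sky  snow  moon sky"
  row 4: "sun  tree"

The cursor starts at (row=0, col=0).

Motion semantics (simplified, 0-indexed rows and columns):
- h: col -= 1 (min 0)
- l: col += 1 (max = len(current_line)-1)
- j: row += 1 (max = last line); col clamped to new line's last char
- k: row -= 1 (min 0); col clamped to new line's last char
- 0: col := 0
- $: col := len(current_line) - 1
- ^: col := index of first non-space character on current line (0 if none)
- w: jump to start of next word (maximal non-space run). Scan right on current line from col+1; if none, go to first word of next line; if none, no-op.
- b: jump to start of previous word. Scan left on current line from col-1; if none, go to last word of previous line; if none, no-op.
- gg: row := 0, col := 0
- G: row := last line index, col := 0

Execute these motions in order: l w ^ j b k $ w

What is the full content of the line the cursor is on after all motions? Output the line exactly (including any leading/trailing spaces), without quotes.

Answer: wind  cat red

Derivation:
After 1 (l): row=0 col=1 char='y'
After 2 (w): row=0 col=5 char='b'
After 3 (^): row=0 col=0 char='c'
After 4 (j): row=1 col=0 char='w'
After 5 (b): row=0 col=5 char='b'
After 6 (k): row=0 col=5 char='b'
After 7 ($): row=0 col=8 char='e'
After 8 (w): row=1 col=0 char='w'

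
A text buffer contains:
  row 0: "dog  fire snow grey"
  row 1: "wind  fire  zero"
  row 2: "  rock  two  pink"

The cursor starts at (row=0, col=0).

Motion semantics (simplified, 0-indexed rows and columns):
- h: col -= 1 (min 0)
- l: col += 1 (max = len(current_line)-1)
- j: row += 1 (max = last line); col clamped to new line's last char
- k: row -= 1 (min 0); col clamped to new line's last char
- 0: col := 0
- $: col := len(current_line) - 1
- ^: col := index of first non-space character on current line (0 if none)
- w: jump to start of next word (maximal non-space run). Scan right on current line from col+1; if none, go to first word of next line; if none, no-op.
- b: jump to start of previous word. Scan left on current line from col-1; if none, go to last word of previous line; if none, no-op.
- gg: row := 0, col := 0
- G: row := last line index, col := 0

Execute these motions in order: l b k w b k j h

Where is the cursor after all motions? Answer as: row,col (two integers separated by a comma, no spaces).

After 1 (l): row=0 col=1 char='o'
After 2 (b): row=0 col=0 char='d'
After 3 (k): row=0 col=0 char='d'
After 4 (w): row=0 col=5 char='f'
After 5 (b): row=0 col=0 char='d'
After 6 (k): row=0 col=0 char='d'
After 7 (j): row=1 col=0 char='w'
After 8 (h): row=1 col=0 char='w'

Answer: 1,0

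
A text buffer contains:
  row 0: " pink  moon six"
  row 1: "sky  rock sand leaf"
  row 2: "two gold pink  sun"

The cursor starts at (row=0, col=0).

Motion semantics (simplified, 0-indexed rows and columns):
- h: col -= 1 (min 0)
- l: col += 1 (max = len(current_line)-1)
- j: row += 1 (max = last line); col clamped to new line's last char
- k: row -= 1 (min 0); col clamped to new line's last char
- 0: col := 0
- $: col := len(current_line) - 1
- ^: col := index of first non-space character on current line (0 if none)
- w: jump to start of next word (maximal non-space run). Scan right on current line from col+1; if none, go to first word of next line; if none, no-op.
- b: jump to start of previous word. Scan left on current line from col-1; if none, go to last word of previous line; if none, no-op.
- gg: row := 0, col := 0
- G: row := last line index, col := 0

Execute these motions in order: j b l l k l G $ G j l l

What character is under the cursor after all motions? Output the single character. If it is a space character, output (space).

After 1 (j): row=1 col=0 char='s'
After 2 (b): row=0 col=12 char='s'
After 3 (l): row=0 col=13 char='i'
After 4 (l): row=0 col=14 char='x'
After 5 (k): row=0 col=14 char='x'
After 6 (l): row=0 col=14 char='x'
After 7 (G): row=2 col=0 char='t'
After 8 ($): row=2 col=17 char='n'
After 9 (G): row=2 col=0 char='t'
After 10 (j): row=2 col=0 char='t'
After 11 (l): row=2 col=1 char='w'
After 12 (l): row=2 col=2 char='o'

Answer: o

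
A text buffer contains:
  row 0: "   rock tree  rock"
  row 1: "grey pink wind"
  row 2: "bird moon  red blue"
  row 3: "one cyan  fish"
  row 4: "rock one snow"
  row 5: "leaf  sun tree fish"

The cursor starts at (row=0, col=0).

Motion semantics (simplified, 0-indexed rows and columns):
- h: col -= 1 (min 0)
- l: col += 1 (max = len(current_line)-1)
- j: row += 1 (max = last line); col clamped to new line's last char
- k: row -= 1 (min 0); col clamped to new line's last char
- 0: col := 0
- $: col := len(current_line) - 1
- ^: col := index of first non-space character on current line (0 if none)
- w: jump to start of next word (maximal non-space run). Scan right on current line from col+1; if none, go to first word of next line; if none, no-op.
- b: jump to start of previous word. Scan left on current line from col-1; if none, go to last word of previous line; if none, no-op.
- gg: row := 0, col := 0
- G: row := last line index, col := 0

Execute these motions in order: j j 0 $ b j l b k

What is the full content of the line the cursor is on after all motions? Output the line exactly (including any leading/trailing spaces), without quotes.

After 1 (j): row=1 col=0 char='g'
After 2 (j): row=2 col=0 char='b'
After 3 (0): row=2 col=0 char='b'
After 4 ($): row=2 col=18 char='e'
After 5 (b): row=2 col=15 char='b'
After 6 (j): row=3 col=13 char='h'
After 7 (l): row=3 col=13 char='h'
After 8 (b): row=3 col=10 char='f'
After 9 (k): row=2 col=10 char='_'

Answer: bird moon  red blue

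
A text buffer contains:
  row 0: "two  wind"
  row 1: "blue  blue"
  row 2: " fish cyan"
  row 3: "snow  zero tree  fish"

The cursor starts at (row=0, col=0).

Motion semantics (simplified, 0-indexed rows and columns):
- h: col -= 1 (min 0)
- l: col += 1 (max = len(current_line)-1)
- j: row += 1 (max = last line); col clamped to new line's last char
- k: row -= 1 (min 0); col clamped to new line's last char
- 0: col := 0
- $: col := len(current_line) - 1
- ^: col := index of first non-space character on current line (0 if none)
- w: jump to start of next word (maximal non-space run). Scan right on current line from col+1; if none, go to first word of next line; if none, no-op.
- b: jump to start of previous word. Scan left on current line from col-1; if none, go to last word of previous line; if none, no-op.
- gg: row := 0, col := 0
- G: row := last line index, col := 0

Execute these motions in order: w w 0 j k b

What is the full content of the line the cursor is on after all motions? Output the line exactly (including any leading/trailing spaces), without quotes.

After 1 (w): row=0 col=5 char='w'
After 2 (w): row=1 col=0 char='b'
After 3 (0): row=1 col=0 char='b'
After 4 (j): row=2 col=0 char='_'
After 5 (k): row=1 col=0 char='b'
After 6 (b): row=0 col=5 char='w'

Answer: two  wind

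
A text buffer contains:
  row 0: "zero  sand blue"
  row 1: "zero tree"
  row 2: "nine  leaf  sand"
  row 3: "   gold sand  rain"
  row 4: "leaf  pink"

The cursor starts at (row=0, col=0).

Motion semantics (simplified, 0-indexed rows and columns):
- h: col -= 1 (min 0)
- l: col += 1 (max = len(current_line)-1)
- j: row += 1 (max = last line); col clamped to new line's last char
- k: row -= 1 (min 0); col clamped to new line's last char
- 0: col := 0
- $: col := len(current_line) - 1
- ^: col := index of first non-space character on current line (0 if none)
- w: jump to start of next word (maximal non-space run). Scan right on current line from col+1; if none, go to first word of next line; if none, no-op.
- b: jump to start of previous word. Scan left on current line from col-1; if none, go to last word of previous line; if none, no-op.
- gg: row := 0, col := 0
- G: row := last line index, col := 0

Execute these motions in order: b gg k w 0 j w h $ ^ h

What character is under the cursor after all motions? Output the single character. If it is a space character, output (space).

After 1 (b): row=0 col=0 char='z'
After 2 (gg): row=0 col=0 char='z'
After 3 (k): row=0 col=0 char='z'
After 4 (w): row=0 col=6 char='s'
After 5 (0): row=0 col=0 char='z'
After 6 (j): row=1 col=0 char='z'
After 7 (w): row=1 col=5 char='t'
After 8 (h): row=1 col=4 char='_'
After 9 ($): row=1 col=8 char='e'
After 10 (^): row=1 col=0 char='z'
After 11 (h): row=1 col=0 char='z'

Answer: z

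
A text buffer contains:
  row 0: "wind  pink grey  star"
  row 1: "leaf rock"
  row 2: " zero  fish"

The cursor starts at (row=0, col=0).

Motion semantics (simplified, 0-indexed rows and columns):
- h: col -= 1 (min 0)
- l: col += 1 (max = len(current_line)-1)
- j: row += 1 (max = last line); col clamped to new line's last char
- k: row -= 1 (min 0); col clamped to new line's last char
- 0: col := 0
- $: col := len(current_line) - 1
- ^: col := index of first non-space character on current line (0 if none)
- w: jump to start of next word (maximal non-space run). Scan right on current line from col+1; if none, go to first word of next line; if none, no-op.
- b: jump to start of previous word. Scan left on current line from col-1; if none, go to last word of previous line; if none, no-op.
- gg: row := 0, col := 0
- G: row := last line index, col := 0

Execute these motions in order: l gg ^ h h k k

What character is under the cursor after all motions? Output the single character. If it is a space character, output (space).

After 1 (l): row=0 col=1 char='i'
After 2 (gg): row=0 col=0 char='w'
After 3 (^): row=0 col=0 char='w'
After 4 (h): row=0 col=0 char='w'
After 5 (h): row=0 col=0 char='w'
After 6 (k): row=0 col=0 char='w'
After 7 (k): row=0 col=0 char='w'

Answer: w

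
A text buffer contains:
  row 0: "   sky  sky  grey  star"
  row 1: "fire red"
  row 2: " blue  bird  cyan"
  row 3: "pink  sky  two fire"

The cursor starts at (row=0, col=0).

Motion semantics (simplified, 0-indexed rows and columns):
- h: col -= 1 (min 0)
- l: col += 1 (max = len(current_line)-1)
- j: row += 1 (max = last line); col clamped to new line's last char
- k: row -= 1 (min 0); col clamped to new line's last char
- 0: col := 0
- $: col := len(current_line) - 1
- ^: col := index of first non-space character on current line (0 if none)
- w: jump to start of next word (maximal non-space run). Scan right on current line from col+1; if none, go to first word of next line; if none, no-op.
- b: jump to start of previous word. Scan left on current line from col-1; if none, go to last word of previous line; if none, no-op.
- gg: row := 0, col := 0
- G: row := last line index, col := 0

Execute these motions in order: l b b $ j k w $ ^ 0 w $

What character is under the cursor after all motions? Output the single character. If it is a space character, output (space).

Answer: r

Derivation:
After 1 (l): row=0 col=1 char='_'
After 2 (b): row=0 col=1 char='_'
After 3 (b): row=0 col=1 char='_'
After 4 ($): row=0 col=22 char='r'
After 5 (j): row=1 col=7 char='d'
After 6 (k): row=0 col=7 char='_'
After 7 (w): row=0 col=8 char='s'
After 8 ($): row=0 col=22 char='r'
After 9 (^): row=0 col=3 char='s'
After 10 (0): row=0 col=0 char='_'
After 11 (w): row=0 col=3 char='s'
After 12 ($): row=0 col=22 char='r'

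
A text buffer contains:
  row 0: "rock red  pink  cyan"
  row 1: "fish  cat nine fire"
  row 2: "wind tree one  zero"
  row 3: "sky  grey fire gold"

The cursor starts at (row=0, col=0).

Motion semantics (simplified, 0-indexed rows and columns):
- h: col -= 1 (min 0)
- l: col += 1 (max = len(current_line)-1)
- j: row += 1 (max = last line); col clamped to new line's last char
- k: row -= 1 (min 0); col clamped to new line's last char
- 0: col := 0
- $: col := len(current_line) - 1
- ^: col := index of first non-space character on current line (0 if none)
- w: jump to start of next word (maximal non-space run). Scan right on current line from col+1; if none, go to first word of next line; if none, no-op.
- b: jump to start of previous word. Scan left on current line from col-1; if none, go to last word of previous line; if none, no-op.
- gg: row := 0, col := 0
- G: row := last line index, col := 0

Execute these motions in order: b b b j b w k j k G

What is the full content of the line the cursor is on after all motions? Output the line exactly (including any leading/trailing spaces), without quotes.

After 1 (b): row=0 col=0 char='r'
After 2 (b): row=0 col=0 char='r'
After 3 (b): row=0 col=0 char='r'
After 4 (j): row=1 col=0 char='f'
After 5 (b): row=0 col=16 char='c'
After 6 (w): row=1 col=0 char='f'
After 7 (k): row=0 col=0 char='r'
After 8 (j): row=1 col=0 char='f'
After 9 (k): row=0 col=0 char='r'
After 10 (G): row=3 col=0 char='s'

Answer: sky  grey fire gold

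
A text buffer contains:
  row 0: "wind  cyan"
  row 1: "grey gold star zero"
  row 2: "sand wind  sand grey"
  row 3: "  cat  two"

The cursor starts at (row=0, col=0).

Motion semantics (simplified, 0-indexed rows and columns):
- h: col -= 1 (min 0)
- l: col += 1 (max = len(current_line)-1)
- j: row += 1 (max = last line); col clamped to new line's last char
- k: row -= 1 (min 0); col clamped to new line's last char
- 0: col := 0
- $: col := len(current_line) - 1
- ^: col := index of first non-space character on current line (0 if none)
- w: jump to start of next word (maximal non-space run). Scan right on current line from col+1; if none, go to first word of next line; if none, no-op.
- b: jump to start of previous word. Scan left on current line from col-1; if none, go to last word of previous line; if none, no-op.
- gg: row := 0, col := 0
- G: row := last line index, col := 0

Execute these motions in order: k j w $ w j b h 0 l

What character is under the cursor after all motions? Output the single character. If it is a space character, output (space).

Answer: a

Derivation:
After 1 (k): row=0 col=0 char='w'
After 2 (j): row=1 col=0 char='g'
After 3 (w): row=1 col=5 char='g'
After 4 ($): row=1 col=18 char='o'
After 5 (w): row=2 col=0 char='s'
After 6 (j): row=3 col=0 char='_'
After 7 (b): row=2 col=16 char='g'
After 8 (h): row=2 col=15 char='_'
After 9 (0): row=2 col=0 char='s'
After 10 (l): row=2 col=1 char='a'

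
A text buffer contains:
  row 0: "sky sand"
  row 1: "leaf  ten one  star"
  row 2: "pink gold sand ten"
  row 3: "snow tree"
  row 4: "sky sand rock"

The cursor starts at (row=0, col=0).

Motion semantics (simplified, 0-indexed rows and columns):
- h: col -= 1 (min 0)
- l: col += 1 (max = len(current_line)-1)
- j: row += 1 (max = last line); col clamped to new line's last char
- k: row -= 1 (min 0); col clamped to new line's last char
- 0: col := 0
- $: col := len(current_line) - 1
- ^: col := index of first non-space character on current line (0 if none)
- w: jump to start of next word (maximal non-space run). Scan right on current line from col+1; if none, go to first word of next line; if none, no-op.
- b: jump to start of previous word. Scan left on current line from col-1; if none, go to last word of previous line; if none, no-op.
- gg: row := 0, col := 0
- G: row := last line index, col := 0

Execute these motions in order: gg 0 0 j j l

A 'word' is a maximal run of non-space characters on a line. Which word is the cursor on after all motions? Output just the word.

Answer: pink

Derivation:
After 1 (gg): row=0 col=0 char='s'
After 2 (0): row=0 col=0 char='s'
After 3 (0): row=0 col=0 char='s'
After 4 (j): row=1 col=0 char='l'
After 5 (j): row=2 col=0 char='p'
After 6 (l): row=2 col=1 char='i'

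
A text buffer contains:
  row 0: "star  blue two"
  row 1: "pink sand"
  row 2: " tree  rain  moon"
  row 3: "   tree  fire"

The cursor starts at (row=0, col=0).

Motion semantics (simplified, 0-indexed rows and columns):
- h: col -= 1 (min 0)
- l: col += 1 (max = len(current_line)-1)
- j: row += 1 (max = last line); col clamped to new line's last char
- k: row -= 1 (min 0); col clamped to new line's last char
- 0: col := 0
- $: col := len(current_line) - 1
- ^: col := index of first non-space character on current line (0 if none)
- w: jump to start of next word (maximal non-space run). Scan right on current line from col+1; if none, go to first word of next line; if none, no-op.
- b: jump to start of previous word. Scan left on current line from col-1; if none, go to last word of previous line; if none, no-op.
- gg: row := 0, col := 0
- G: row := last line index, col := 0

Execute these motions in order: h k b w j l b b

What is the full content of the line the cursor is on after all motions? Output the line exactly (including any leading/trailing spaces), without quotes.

Answer: pink sand

Derivation:
After 1 (h): row=0 col=0 char='s'
After 2 (k): row=0 col=0 char='s'
After 3 (b): row=0 col=0 char='s'
After 4 (w): row=0 col=6 char='b'
After 5 (j): row=1 col=6 char='a'
After 6 (l): row=1 col=7 char='n'
After 7 (b): row=1 col=5 char='s'
After 8 (b): row=1 col=0 char='p'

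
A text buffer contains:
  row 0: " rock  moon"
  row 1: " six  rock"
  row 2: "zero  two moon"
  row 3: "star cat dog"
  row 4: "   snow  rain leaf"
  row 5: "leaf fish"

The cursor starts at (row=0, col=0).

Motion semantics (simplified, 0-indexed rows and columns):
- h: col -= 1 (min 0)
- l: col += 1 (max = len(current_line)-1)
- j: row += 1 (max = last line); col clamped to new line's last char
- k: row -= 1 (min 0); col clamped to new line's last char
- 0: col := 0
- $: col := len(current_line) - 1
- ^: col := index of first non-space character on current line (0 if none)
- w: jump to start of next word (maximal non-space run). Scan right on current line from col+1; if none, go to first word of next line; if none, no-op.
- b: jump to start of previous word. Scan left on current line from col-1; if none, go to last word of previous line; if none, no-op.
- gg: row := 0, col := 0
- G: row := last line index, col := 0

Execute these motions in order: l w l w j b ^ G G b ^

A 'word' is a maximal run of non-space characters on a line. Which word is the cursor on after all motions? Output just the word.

After 1 (l): row=0 col=1 char='r'
After 2 (w): row=0 col=7 char='m'
After 3 (l): row=0 col=8 char='o'
After 4 (w): row=1 col=1 char='s'
After 5 (j): row=2 col=1 char='e'
After 6 (b): row=2 col=0 char='z'
After 7 (^): row=2 col=0 char='z'
After 8 (G): row=5 col=0 char='l'
After 9 (G): row=5 col=0 char='l'
After 10 (b): row=4 col=14 char='l'
After 11 (^): row=4 col=3 char='s'

Answer: snow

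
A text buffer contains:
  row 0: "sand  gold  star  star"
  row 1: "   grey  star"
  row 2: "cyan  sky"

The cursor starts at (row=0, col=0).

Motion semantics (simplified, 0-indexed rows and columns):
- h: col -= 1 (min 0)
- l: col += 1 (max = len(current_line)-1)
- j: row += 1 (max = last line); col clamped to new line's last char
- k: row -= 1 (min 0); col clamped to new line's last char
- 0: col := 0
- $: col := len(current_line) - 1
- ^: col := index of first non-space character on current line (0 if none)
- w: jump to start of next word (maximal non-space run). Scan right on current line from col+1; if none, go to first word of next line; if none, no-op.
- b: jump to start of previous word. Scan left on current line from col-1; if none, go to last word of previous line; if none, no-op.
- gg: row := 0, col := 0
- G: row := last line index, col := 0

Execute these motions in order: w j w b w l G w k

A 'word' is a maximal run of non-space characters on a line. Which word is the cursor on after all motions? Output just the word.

After 1 (w): row=0 col=6 char='g'
After 2 (j): row=1 col=6 char='y'
After 3 (w): row=1 col=9 char='s'
After 4 (b): row=1 col=3 char='g'
After 5 (w): row=1 col=9 char='s'
After 6 (l): row=1 col=10 char='t'
After 7 (G): row=2 col=0 char='c'
After 8 (w): row=2 col=6 char='s'
After 9 (k): row=1 col=6 char='y'

Answer: grey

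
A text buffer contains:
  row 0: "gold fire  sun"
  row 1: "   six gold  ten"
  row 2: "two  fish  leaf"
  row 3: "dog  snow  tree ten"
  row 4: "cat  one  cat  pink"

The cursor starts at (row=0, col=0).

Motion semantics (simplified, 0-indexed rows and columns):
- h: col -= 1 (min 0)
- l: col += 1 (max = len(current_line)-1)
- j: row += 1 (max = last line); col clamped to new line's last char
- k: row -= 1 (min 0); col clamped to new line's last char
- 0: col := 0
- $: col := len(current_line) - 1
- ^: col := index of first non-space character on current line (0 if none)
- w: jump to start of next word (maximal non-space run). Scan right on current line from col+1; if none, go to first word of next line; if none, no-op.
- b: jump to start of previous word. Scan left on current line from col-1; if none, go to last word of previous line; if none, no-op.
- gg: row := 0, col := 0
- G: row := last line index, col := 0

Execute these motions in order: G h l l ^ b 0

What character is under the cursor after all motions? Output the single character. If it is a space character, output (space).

Answer: d

Derivation:
After 1 (G): row=4 col=0 char='c'
After 2 (h): row=4 col=0 char='c'
After 3 (l): row=4 col=1 char='a'
After 4 (l): row=4 col=2 char='t'
After 5 (^): row=4 col=0 char='c'
After 6 (b): row=3 col=16 char='t'
After 7 (0): row=3 col=0 char='d'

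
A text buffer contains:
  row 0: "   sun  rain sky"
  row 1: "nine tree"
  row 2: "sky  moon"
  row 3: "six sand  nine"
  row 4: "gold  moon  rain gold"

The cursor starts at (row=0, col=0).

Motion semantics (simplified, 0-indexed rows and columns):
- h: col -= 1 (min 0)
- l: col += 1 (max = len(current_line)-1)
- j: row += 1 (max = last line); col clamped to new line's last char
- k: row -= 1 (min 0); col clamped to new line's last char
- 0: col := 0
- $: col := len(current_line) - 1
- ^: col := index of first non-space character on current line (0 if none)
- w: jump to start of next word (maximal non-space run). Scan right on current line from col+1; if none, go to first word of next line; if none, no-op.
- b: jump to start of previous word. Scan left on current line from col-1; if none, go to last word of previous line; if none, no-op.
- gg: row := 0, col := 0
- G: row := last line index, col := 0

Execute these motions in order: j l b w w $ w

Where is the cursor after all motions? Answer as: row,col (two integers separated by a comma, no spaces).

Answer: 3,0

Derivation:
After 1 (j): row=1 col=0 char='n'
After 2 (l): row=1 col=1 char='i'
After 3 (b): row=1 col=0 char='n'
After 4 (w): row=1 col=5 char='t'
After 5 (w): row=2 col=0 char='s'
After 6 ($): row=2 col=8 char='n'
After 7 (w): row=3 col=0 char='s'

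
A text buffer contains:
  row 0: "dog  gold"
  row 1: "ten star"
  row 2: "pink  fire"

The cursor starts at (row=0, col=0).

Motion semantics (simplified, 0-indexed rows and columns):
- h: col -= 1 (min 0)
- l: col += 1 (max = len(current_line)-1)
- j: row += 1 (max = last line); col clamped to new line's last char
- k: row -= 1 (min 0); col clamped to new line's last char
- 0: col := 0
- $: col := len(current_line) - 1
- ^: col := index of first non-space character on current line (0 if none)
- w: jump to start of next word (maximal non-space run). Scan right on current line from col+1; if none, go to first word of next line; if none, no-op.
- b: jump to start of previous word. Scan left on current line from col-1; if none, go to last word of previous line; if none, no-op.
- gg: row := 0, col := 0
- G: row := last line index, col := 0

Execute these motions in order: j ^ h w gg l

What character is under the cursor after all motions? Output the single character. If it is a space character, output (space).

After 1 (j): row=1 col=0 char='t'
After 2 (^): row=1 col=0 char='t'
After 3 (h): row=1 col=0 char='t'
After 4 (w): row=1 col=4 char='s'
After 5 (gg): row=0 col=0 char='d'
After 6 (l): row=0 col=1 char='o'

Answer: o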